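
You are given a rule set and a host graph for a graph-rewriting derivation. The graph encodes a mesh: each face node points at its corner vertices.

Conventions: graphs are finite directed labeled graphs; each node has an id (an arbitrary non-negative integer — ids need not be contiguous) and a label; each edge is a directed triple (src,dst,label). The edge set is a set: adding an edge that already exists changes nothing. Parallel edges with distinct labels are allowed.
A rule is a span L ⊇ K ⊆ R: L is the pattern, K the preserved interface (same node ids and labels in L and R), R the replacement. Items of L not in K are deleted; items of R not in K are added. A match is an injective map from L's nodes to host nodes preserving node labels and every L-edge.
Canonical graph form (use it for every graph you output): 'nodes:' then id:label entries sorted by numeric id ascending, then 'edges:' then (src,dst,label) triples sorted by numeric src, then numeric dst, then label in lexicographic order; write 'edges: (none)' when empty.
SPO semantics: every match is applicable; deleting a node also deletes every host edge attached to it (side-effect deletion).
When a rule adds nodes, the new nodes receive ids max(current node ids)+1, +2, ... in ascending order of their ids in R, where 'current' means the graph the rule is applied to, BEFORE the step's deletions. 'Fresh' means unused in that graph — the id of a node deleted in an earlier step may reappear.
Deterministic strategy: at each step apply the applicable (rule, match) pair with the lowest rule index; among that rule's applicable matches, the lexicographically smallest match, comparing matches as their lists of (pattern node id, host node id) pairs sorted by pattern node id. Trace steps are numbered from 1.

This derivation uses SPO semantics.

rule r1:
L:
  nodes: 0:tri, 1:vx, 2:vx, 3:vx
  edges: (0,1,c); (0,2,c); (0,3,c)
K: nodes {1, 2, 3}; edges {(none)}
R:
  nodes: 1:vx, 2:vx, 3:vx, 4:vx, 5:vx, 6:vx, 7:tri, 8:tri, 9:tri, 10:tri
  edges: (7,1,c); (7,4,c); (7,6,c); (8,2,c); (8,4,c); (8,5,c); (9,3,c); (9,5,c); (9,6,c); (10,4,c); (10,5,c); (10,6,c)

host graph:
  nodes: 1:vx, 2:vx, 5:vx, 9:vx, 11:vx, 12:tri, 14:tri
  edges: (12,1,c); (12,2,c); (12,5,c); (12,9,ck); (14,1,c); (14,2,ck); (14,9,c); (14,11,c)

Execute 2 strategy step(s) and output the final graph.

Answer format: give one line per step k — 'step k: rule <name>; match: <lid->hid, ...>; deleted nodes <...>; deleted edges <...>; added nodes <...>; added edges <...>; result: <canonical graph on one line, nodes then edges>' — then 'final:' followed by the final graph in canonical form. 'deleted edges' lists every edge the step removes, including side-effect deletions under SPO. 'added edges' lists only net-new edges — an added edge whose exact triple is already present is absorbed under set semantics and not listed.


step 1: rule r1; match: 0->12, 1->1, 2->2, 3->5; deleted nodes 12; deleted edges (12,1,c); (12,2,c); (12,5,c); (12,9,ck); added nodes 15, 16, 17, 18, 19, 20, 21; added edges (18,1,c); (18,15,c); (18,17,c); (19,2,c); (19,15,c); (19,16,c); (20,5,c); (20,16,c); (20,17,c); (21,15,c); (21,16,c); (21,17,c); result: nodes: 1:vx, 2:vx, 5:vx, 9:vx, 11:vx, 14:tri, 15:vx, 16:vx, 17:vx, 18:tri, 19:tri, 20:tri, 21:tri edges: (14,1,c); (14,2,ck); (14,9,c); (14,11,c); (18,1,c); (18,15,c); (18,17,c); (19,2,c); (19,15,c); (19,16,c); (20,5,c); (20,16,c); (20,17,c); (21,15,c); (21,16,c); (21,17,c)
step 2: rule r1; match: 0->14, 1->1, 2->9, 3->11; deleted nodes 14; deleted edges (14,1,c); (14,2,ck); (14,9,c); (14,11,c); added nodes 22, 23, 24, 25, 26, 27, 28; added edges (25,1,c); (25,22,c); (25,24,c); (26,9,c); (26,22,c); (26,23,c); (27,11,c); (27,23,c); (27,24,c); (28,22,c); (28,23,c); (28,24,c); result: nodes: 1:vx, 2:vx, 5:vx, 9:vx, 11:vx, 15:vx, 16:vx, 17:vx, 18:tri, 19:tri, 20:tri, 21:tri, 22:vx, 23:vx, 24:vx, 25:tri, 26:tri, 27:tri, 28:tri edges: (18,1,c); (18,15,c); (18,17,c); (19,2,c); (19,15,c); (19,16,c); (20,5,c); (20,16,c); (20,17,c); (21,15,c); (21,16,c); (21,17,c); (25,1,c); (25,22,c); (25,24,c); (26,9,c); (26,22,c); (26,23,c); (27,11,c); (27,23,c); (27,24,c); (28,22,c); (28,23,c); (28,24,c)
final:
nodes: 1:vx, 2:vx, 5:vx, 9:vx, 11:vx, 15:vx, 16:vx, 17:vx, 18:tri, 19:tri, 20:tri, 21:tri, 22:vx, 23:vx, 24:vx, 25:tri, 26:tri, 27:tri, 28:tri
edges: (18,1,c); (18,15,c); (18,17,c); (19,2,c); (19,15,c); (19,16,c); (20,5,c); (20,16,c); (20,17,c); (21,15,c); (21,16,c); (21,17,c); (25,1,c); (25,22,c); (25,24,c); (26,9,c); (26,22,c); (26,23,c); (27,11,c); (27,23,c); (27,24,c); (28,22,c); (28,23,c); (28,24,c)


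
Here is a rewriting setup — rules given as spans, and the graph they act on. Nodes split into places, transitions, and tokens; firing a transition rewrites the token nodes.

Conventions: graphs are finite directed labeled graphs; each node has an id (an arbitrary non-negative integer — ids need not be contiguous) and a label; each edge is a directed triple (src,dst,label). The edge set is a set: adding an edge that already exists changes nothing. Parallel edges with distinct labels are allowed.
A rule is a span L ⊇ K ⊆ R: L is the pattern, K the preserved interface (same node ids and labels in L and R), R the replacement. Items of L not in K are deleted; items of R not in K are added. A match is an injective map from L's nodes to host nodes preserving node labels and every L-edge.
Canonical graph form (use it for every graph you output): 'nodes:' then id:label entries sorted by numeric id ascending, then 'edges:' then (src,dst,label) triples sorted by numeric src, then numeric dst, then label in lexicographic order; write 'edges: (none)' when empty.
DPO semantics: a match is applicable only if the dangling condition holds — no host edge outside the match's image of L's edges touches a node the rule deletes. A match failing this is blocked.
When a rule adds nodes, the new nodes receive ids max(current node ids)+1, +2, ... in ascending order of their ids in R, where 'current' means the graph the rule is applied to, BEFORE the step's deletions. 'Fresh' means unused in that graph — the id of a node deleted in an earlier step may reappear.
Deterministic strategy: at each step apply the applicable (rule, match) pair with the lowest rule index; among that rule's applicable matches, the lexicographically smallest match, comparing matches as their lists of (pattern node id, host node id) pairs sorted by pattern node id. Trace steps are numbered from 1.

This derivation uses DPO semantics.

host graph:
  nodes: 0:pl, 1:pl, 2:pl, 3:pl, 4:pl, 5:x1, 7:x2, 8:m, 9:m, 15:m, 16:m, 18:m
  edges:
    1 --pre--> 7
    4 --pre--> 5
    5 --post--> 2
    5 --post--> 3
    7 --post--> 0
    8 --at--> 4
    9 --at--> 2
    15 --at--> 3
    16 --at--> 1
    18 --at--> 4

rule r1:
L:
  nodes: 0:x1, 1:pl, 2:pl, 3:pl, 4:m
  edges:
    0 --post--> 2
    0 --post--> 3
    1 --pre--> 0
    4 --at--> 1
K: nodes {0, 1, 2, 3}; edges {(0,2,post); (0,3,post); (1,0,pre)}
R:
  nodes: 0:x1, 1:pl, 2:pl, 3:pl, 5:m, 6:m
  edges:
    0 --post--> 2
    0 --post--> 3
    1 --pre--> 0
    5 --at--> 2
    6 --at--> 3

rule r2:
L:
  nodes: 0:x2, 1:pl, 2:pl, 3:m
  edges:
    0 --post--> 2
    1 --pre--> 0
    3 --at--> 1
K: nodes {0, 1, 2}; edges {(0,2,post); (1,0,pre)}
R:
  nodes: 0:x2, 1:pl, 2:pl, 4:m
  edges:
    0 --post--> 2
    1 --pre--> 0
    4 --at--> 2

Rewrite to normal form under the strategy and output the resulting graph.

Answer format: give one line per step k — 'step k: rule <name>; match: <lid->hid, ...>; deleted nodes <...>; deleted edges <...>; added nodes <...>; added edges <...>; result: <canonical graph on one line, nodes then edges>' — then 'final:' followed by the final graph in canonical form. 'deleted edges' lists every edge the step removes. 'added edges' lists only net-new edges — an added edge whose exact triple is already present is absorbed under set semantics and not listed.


step 1: rule r1; match: 0->5, 1->4, 2->2, 3->3, 4->8; deleted nodes 8; deleted edges (8,4,at); added nodes 19, 20; added edges (19,2,at); (20,3,at); result: nodes: 0:pl, 1:pl, 2:pl, 3:pl, 4:pl, 5:x1, 7:x2, 9:m, 15:m, 16:m, 18:m, 19:m, 20:m edges: (1,7,pre); (4,5,pre); (5,2,post); (5,3,post); (7,0,post); (9,2,at); (15,3,at); (16,1,at); (18,4,at); (19,2,at); (20,3,at)
step 2: rule r1; match: 0->5, 1->4, 2->2, 3->3, 4->18; deleted nodes 18; deleted edges (18,4,at); added nodes 21, 22; added edges (21,2,at); (22,3,at); result: nodes: 0:pl, 1:pl, 2:pl, 3:pl, 4:pl, 5:x1, 7:x2, 9:m, 15:m, 16:m, 19:m, 20:m, 21:m, 22:m edges: (1,7,pre); (4,5,pre); (5,2,post); (5,3,post); (7,0,post); (9,2,at); (15,3,at); (16,1,at); (19,2,at); (20,3,at); (21,2,at); (22,3,at)
step 3: rule r2; match: 0->7, 1->1, 2->0, 3->16; deleted nodes 16; deleted edges (16,1,at); added nodes 23; added edges (23,0,at); result: nodes: 0:pl, 1:pl, 2:pl, 3:pl, 4:pl, 5:x1, 7:x2, 9:m, 15:m, 19:m, 20:m, 21:m, 22:m, 23:m edges: (1,7,pre); (4,5,pre); (5,2,post); (5,3,post); (7,0,post); (9,2,at); (15,3,at); (19,2,at); (20,3,at); (21,2,at); (22,3,at); (23,0,at)
final:
nodes: 0:pl, 1:pl, 2:pl, 3:pl, 4:pl, 5:x1, 7:x2, 9:m, 15:m, 19:m, 20:m, 21:m, 22:m, 23:m
edges: (1,7,pre); (4,5,pre); (5,2,post); (5,3,post); (7,0,post); (9,2,at); (15,3,at); (19,2,at); (20,3,at); (21,2,at); (22,3,at); (23,0,at)


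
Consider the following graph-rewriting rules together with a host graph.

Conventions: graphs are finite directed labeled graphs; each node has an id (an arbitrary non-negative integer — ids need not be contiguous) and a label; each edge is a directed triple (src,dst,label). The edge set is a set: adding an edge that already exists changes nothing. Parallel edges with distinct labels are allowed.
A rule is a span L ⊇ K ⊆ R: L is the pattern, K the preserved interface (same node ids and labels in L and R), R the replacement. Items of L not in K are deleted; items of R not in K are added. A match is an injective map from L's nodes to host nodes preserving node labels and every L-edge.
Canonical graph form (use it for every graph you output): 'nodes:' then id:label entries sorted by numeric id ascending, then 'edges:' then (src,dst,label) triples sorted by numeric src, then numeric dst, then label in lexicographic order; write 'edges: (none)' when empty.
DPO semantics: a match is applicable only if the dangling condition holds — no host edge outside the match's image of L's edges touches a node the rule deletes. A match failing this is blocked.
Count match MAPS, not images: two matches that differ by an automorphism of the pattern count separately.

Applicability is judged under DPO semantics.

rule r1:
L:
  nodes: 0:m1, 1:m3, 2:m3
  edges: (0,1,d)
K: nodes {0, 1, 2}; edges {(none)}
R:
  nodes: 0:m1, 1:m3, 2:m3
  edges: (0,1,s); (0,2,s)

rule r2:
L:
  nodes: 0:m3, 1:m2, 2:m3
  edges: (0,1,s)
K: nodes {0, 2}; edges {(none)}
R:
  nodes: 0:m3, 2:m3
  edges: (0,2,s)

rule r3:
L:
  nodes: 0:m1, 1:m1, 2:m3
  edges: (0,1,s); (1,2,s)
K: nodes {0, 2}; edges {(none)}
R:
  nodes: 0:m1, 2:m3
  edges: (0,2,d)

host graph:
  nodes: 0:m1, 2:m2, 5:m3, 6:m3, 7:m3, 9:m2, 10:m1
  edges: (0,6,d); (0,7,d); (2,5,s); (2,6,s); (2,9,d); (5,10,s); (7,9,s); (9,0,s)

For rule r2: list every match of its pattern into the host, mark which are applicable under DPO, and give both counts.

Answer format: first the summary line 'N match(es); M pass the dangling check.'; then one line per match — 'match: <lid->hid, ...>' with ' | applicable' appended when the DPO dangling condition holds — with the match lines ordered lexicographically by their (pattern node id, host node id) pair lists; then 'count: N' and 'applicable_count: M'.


2 match(es); 0 pass the dangling check.
match: 0->7, 1->9, 2->5
match: 0->7, 1->9, 2->6
count: 2
applicable_count: 0


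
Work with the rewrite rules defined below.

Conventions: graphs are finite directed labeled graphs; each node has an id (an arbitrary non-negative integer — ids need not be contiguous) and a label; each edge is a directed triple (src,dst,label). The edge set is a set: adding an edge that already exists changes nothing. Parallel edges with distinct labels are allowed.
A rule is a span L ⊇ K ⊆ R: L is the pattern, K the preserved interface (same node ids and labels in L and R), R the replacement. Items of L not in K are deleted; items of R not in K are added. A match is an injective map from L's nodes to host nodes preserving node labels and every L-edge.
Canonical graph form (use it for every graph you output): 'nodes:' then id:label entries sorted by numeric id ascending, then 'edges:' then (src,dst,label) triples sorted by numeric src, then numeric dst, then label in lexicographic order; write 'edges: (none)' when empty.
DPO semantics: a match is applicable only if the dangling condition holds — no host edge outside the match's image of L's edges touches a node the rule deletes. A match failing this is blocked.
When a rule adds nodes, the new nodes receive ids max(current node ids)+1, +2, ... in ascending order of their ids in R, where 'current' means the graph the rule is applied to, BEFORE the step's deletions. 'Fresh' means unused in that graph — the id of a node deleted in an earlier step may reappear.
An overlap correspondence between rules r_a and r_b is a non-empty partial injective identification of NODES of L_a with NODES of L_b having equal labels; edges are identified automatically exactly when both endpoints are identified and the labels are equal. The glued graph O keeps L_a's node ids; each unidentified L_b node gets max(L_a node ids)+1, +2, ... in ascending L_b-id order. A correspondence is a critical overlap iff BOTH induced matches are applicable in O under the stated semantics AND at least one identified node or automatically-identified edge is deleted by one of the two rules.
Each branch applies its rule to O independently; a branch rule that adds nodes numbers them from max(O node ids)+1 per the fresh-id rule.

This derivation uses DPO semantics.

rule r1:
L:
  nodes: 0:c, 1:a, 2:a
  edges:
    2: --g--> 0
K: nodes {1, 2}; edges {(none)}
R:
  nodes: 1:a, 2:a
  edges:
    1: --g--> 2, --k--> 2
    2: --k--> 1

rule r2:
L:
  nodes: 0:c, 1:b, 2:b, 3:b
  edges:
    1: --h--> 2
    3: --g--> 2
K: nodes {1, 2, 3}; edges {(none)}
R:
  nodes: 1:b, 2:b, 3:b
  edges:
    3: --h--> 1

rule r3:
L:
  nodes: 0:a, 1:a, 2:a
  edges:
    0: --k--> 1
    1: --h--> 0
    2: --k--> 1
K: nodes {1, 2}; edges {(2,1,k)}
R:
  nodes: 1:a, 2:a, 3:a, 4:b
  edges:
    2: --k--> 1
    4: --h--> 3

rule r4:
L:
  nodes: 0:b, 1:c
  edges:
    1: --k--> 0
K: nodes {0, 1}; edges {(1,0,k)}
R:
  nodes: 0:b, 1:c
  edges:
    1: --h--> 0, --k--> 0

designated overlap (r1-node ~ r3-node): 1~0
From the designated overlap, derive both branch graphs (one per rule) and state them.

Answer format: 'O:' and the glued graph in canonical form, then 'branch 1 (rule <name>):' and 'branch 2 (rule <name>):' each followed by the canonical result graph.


O:
nodes: 0:c, 1:a, 2:a, 3:a, 4:a
edges: (1,3,k); (2,0,g); (3,1,h); (4,3,k)
branch 1 (rule r1):
nodes: 1:a, 2:a, 3:a, 4:a
edges: (1,2,g); (1,2,k); (1,3,k); (2,1,k); (3,1,h); (4,3,k)
branch 2 (rule r3):
nodes: 0:c, 2:a, 3:a, 4:a, 5:a, 6:b
edges: (2,0,g); (4,3,k); (6,5,h)


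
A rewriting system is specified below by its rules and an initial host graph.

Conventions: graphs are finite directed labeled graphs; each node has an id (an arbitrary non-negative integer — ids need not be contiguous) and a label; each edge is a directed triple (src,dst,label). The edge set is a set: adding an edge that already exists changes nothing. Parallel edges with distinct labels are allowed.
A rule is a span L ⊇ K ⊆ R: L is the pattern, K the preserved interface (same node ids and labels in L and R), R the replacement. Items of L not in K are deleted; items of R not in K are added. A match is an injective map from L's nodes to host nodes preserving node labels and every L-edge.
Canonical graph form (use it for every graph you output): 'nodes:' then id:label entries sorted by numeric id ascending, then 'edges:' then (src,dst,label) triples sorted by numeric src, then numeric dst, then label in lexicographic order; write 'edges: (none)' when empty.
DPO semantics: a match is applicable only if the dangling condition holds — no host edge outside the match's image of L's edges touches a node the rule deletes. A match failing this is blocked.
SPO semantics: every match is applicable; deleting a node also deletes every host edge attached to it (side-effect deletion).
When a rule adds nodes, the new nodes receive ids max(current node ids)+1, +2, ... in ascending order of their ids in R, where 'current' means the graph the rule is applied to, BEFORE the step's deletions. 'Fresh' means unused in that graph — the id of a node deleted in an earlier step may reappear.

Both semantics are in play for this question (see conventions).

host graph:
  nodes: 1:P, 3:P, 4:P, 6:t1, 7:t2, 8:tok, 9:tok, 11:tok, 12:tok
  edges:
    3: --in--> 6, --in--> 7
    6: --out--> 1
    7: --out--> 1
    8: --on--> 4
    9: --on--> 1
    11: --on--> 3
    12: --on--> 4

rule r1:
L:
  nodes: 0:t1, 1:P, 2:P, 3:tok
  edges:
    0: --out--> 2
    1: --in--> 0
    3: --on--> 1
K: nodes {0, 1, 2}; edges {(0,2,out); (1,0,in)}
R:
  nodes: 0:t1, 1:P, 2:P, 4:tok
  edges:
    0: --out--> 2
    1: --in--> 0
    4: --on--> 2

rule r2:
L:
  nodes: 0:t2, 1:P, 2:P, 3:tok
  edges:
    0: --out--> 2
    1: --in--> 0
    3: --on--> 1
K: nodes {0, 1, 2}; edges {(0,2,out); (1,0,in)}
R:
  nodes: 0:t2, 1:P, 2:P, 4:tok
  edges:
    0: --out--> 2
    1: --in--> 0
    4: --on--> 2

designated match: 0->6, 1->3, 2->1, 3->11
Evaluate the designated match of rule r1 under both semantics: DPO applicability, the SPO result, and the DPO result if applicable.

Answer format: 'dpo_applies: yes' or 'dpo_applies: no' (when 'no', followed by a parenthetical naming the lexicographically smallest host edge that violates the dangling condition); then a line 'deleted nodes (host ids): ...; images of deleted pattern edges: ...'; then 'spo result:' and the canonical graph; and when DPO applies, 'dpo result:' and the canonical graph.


dpo_applies: yes
deleted nodes (host ids): 11; images of deleted pattern edges: (11,3,on)
spo result:
nodes: 1:P, 3:P, 4:P, 6:t1, 7:t2, 8:tok, 9:tok, 12:tok, 13:tok
edges: (3,6,in); (3,7,in); (6,1,out); (7,1,out); (8,4,on); (9,1,on); (12,4,on); (13,1,on)
dpo result:
nodes: 1:P, 3:P, 4:P, 6:t1, 7:t2, 8:tok, 9:tok, 12:tok, 13:tok
edges: (3,6,in); (3,7,in); (6,1,out); (7,1,out); (8,4,on); (9,1,on); (12,4,on); (13,1,on)


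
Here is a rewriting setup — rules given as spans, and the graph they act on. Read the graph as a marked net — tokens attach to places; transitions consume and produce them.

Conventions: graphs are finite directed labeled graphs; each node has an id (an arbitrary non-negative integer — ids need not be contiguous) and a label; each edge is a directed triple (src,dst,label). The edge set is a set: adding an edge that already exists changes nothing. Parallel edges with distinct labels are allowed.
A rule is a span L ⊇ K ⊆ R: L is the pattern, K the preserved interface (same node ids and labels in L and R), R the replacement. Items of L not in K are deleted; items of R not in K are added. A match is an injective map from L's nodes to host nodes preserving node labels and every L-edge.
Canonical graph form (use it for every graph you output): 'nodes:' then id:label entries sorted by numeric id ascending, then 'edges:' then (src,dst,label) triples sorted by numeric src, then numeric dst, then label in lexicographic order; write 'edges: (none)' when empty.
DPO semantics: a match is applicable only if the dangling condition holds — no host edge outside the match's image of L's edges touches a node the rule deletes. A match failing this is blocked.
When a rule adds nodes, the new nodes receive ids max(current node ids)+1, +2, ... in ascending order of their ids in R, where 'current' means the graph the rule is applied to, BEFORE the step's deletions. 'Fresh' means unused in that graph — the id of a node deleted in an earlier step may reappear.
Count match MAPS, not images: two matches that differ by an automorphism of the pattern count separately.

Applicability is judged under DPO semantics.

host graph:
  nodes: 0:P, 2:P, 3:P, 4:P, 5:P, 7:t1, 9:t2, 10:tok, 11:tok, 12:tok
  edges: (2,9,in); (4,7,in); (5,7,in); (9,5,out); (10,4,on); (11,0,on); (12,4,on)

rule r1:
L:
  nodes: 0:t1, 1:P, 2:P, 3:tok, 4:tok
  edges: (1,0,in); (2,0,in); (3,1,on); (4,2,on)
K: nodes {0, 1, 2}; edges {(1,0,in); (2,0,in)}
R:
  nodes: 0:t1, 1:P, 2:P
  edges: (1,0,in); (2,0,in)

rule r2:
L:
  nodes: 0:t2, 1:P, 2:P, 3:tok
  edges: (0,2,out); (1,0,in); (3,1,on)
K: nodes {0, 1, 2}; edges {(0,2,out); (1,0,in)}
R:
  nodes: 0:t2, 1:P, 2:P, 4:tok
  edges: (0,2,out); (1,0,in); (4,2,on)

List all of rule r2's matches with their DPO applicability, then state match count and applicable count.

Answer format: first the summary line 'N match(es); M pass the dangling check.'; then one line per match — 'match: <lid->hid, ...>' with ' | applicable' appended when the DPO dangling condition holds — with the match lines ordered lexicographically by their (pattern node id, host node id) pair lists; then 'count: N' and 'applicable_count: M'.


0 match(es); 0 pass the dangling check.
count: 0
applicable_count: 0


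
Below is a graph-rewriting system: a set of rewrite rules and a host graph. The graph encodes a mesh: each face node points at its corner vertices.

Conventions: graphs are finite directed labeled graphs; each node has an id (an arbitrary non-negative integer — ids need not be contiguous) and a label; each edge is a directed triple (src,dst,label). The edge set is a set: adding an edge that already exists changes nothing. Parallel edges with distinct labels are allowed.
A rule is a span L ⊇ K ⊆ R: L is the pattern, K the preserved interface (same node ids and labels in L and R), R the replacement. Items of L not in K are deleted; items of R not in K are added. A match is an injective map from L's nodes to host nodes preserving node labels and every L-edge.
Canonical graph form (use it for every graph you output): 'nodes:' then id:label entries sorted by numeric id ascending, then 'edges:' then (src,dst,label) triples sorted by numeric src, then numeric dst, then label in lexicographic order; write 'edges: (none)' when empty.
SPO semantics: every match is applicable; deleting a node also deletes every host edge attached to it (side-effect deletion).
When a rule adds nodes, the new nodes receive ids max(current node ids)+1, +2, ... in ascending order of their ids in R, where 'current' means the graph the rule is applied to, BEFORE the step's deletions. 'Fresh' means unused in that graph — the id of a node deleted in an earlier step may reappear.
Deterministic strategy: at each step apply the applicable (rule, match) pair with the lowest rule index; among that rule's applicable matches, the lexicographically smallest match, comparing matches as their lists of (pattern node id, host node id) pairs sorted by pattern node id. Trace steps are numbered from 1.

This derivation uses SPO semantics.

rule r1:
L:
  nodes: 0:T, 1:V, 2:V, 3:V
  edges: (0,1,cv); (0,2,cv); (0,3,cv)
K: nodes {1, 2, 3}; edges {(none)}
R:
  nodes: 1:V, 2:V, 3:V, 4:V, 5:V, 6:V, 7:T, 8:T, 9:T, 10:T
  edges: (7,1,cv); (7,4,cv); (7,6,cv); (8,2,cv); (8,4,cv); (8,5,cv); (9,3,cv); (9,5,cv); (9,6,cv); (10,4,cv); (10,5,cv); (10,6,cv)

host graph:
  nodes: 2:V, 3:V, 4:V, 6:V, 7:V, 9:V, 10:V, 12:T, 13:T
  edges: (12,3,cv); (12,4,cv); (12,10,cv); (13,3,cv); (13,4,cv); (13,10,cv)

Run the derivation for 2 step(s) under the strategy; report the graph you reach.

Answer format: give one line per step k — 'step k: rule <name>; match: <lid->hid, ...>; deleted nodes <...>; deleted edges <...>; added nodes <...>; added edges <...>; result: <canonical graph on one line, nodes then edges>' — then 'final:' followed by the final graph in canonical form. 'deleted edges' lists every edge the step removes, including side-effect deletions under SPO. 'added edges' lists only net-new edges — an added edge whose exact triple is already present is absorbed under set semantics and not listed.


step 1: rule r1; match: 0->12, 1->3, 2->4, 3->10; deleted nodes 12; deleted edges (12,3,cv); (12,4,cv); (12,10,cv); added nodes 14, 15, 16, 17, 18, 19, 20; added edges (17,3,cv); (17,14,cv); (17,16,cv); (18,4,cv); (18,14,cv); (18,15,cv); (19,10,cv); (19,15,cv); (19,16,cv); (20,14,cv); (20,15,cv); (20,16,cv); result: nodes: 2:V, 3:V, 4:V, 6:V, 7:V, 9:V, 10:V, 13:T, 14:V, 15:V, 16:V, 17:T, 18:T, 19:T, 20:T edges: (13,3,cv); (13,4,cv); (13,10,cv); (17,3,cv); (17,14,cv); (17,16,cv); (18,4,cv); (18,14,cv); (18,15,cv); (19,10,cv); (19,15,cv); (19,16,cv); (20,14,cv); (20,15,cv); (20,16,cv)
step 2: rule r1; match: 0->13, 1->3, 2->4, 3->10; deleted nodes 13; deleted edges (13,3,cv); (13,4,cv); (13,10,cv); added nodes 21, 22, 23, 24, 25, 26, 27; added edges (24,3,cv); (24,21,cv); (24,23,cv); (25,4,cv); (25,21,cv); (25,22,cv); (26,10,cv); (26,22,cv); (26,23,cv); (27,21,cv); (27,22,cv); (27,23,cv); result: nodes: 2:V, 3:V, 4:V, 6:V, 7:V, 9:V, 10:V, 14:V, 15:V, 16:V, 17:T, 18:T, 19:T, 20:T, 21:V, 22:V, 23:V, 24:T, 25:T, 26:T, 27:T edges: (17,3,cv); (17,14,cv); (17,16,cv); (18,4,cv); (18,14,cv); (18,15,cv); (19,10,cv); (19,15,cv); (19,16,cv); (20,14,cv); (20,15,cv); (20,16,cv); (24,3,cv); (24,21,cv); (24,23,cv); (25,4,cv); (25,21,cv); (25,22,cv); (26,10,cv); (26,22,cv); (26,23,cv); (27,21,cv); (27,22,cv); (27,23,cv)
final:
nodes: 2:V, 3:V, 4:V, 6:V, 7:V, 9:V, 10:V, 14:V, 15:V, 16:V, 17:T, 18:T, 19:T, 20:T, 21:V, 22:V, 23:V, 24:T, 25:T, 26:T, 27:T
edges: (17,3,cv); (17,14,cv); (17,16,cv); (18,4,cv); (18,14,cv); (18,15,cv); (19,10,cv); (19,15,cv); (19,16,cv); (20,14,cv); (20,15,cv); (20,16,cv); (24,3,cv); (24,21,cv); (24,23,cv); (25,4,cv); (25,21,cv); (25,22,cv); (26,10,cv); (26,22,cv); (26,23,cv); (27,21,cv); (27,22,cv); (27,23,cv)


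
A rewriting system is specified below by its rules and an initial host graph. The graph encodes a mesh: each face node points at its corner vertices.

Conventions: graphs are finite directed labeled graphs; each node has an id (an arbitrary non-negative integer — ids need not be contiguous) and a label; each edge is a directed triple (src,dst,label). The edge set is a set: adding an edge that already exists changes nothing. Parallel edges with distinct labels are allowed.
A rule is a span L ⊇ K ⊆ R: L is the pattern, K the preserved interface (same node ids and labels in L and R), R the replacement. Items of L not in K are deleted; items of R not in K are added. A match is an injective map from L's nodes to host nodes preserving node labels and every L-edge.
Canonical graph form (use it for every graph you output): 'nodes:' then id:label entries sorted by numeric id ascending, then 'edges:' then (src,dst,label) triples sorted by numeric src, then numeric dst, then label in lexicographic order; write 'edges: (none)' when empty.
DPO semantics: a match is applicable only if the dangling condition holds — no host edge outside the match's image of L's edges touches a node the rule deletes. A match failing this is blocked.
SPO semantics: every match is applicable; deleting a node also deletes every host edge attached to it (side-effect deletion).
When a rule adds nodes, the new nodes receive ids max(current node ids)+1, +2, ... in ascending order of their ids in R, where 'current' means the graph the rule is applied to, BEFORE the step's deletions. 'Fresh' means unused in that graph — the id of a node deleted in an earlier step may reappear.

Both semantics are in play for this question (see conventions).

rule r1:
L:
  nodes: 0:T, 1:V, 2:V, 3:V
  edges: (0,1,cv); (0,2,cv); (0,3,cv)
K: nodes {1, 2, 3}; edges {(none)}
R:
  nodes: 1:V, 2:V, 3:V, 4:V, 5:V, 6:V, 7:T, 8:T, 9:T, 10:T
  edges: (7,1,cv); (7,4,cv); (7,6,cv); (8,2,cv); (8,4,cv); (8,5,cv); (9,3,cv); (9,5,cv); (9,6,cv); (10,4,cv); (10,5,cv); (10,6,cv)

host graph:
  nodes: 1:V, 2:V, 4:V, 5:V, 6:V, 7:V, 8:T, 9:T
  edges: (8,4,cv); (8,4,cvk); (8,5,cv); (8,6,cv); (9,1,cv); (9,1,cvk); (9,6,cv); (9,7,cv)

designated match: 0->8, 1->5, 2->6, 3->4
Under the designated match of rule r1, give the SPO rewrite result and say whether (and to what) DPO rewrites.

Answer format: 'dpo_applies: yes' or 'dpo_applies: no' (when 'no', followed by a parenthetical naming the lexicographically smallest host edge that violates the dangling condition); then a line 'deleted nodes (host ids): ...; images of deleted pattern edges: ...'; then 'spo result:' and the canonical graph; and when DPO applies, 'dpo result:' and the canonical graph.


dpo_applies: no
(the rule deletes node 8, which keeps host edge (8,4,cvk) outside the match image — the dangling condition fails, DPO blocks; SPO proceeds and side-deletes such edges)
deleted nodes (host ids): 8; images of deleted pattern edges: (8,4,cv); (8,5,cv); (8,6,cv)
spo result:
nodes: 1:V, 2:V, 4:V, 5:V, 6:V, 7:V, 9:T, 10:V, 11:V, 12:V, 13:T, 14:T, 15:T, 16:T
edges: (9,1,cv); (9,1,cvk); (9,6,cv); (9,7,cv); (13,5,cv); (13,10,cv); (13,12,cv); (14,6,cv); (14,10,cv); (14,11,cv); (15,4,cv); (15,11,cv); (15,12,cv); (16,10,cv); (16,11,cv); (16,12,cv)


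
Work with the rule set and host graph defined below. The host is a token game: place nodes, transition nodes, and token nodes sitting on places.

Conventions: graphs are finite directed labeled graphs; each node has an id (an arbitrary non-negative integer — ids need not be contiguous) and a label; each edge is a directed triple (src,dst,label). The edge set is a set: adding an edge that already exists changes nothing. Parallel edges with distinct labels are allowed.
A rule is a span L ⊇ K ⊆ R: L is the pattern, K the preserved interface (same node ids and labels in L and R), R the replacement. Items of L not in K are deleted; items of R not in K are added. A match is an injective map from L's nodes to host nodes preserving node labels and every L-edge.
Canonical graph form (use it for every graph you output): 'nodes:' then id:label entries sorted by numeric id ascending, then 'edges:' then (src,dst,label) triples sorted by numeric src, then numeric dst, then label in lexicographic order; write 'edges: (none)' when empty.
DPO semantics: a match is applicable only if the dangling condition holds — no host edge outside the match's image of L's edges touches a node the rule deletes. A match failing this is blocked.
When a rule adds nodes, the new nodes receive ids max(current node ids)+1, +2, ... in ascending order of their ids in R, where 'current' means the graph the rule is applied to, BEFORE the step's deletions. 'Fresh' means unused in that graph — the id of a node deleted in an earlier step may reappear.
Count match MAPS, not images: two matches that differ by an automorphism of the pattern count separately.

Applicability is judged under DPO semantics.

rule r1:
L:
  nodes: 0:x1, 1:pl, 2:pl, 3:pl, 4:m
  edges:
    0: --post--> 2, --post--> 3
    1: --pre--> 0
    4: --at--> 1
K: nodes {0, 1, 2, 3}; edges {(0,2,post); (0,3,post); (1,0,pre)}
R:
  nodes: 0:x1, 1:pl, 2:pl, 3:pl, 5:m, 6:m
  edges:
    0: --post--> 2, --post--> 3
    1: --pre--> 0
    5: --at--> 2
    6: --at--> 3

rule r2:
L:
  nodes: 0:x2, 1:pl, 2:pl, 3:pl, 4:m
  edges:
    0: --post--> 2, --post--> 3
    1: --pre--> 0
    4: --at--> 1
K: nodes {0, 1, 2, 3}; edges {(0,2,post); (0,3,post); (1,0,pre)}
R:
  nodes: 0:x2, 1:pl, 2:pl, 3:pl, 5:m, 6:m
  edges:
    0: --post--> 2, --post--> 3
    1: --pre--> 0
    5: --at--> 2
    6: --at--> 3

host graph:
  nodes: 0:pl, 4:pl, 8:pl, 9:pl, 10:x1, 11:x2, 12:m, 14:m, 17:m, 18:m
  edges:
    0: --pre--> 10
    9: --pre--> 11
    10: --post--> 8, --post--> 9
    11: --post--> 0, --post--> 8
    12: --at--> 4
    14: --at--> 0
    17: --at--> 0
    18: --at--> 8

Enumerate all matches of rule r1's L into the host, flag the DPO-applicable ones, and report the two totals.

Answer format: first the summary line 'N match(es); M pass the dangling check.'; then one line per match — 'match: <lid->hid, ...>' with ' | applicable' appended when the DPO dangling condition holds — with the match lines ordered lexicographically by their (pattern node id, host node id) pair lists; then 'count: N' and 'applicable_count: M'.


4 match(es); 4 pass the dangling check.
match: 0->10, 1->0, 2->8, 3->9, 4->14 | applicable
match: 0->10, 1->0, 2->8, 3->9, 4->17 | applicable
match: 0->10, 1->0, 2->9, 3->8, 4->14 | applicable
match: 0->10, 1->0, 2->9, 3->8, 4->17 | applicable
count: 4
applicable_count: 4


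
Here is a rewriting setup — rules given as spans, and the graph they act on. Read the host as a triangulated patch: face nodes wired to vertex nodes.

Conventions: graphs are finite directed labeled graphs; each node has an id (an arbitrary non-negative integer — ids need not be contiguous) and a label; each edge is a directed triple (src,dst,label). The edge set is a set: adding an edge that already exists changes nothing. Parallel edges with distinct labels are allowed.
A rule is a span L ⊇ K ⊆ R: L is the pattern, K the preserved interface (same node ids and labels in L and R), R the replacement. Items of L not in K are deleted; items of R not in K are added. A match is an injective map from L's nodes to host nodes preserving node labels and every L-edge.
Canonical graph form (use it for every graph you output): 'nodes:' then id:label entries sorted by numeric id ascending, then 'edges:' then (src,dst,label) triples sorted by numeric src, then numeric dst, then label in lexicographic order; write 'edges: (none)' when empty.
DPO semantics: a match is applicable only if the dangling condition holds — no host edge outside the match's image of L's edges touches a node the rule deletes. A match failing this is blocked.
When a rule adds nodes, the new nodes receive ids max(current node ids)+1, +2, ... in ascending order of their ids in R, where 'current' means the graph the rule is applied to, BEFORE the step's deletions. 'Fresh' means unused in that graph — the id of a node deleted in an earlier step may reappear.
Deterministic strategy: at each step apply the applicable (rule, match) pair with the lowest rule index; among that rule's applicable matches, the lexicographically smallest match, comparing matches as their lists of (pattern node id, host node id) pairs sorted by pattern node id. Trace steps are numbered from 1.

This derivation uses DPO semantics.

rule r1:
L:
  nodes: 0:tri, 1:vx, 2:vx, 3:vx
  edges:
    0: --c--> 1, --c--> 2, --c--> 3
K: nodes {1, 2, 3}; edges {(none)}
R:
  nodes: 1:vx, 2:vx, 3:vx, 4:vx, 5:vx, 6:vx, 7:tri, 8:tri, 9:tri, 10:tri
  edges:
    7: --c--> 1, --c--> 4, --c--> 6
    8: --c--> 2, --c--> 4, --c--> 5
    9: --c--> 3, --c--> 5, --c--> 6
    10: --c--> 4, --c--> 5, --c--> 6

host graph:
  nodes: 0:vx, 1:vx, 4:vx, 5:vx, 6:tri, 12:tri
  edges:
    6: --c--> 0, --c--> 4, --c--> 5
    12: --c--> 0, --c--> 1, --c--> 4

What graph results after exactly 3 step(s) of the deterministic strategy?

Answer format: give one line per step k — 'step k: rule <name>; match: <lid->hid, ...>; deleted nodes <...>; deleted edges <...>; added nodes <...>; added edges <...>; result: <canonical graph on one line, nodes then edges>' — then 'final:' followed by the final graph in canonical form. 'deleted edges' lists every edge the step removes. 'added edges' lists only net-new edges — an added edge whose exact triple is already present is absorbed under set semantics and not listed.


step 1: rule r1; match: 0->6, 1->0, 2->4, 3->5; deleted nodes 6; deleted edges (6,0,c); (6,4,c); (6,5,c); added nodes 13, 14, 15, 16, 17, 18, 19; added edges (16,0,c); (16,13,c); (16,15,c); (17,4,c); (17,13,c); (17,14,c); (18,5,c); (18,14,c); (18,15,c); (19,13,c); (19,14,c); (19,15,c); result: nodes: 0:vx, 1:vx, 4:vx, 5:vx, 12:tri, 13:vx, 14:vx, 15:vx, 16:tri, 17:tri, 18:tri, 19:tri edges: (12,0,c); (12,1,c); (12,4,c); (16,0,c); (16,13,c); (16,15,c); (17,4,c); (17,13,c); (17,14,c); (18,5,c); (18,14,c); (18,15,c); (19,13,c); (19,14,c); (19,15,c)
step 2: rule r1; match: 0->12, 1->0, 2->1, 3->4; deleted nodes 12; deleted edges (12,0,c); (12,1,c); (12,4,c); added nodes 20, 21, 22, 23, 24, 25, 26; added edges (23,0,c); (23,20,c); (23,22,c); (24,1,c); (24,20,c); (24,21,c); (25,4,c); (25,21,c); (25,22,c); (26,20,c); (26,21,c); (26,22,c); result: nodes: 0:vx, 1:vx, 4:vx, 5:vx, 13:vx, 14:vx, 15:vx, 16:tri, 17:tri, 18:tri, 19:tri, 20:vx, 21:vx, 22:vx, 23:tri, 24:tri, 25:tri, 26:tri edges: (16,0,c); (16,13,c); (16,15,c); (17,4,c); (17,13,c); (17,14,c); (18,5,c); (18,14,c); (18,15,c); (19,13,c); (19,14,c); (19,15,c); (23,0,c); (23,20,c); (23,22,c); (24,1,c); (24,20,c); (24,21,c); (25,4,c); (25,21,c); (25,22,c); (26,20,c); (26,21,c); (26,22,c)
step 3: rule r1; match: 0->16, 1->0, 2->13, 3->15; deleted nodes 16; deleted edges (16,0,c); (16,13,c); (16,15,c); added nodes 27, 28, 29, 30, 31, 32, 33; added edges (30,0,c); (30,27,c); (30,29,c); (31,13,c); (31,27,c); (31,28,c); (32,15,c); (32,28,c); (32,29,c); (33,27,c); (33,28,c); (33,29,c); result: nodes: 0:vx, 1:vx, 4:vx, 5:vx, 13:vx, 14:vx, 15:vx, 17:tri, 18:tri, 19:tri, 20:vx, 21:vx, 22:vx, 23:tri, 24:tri, 25:tri, 26:tri, 27:vx, 28:vx, 29:vx, 30:tri, 31:tri, 32:tri, 33:tri edges: (17,4,c); (17,13,c); (17,14,c); (18,5,c); (18,14,c); (18,15,c); (19,13,c); (19,14,c); (19,15,c); (23,0,c); (23,20,c); (23,22,c); (24,1,c); (24,20,c); (24,21,c); (25,4,c); (25,21,c); (25,22,c); (26,20,c); (26,21,c); (26,22,c); (30,0,c); (30,27,c); (30,29,c); (31,13,c); (31,27,c); (31,28,c); (32,15,c); (32,28,c); (32,29,c); (33,27,c); (33,28,c); (33,29,c)
final:
nodes: 0:vx, 1:vx, 4:vx, 5:vx, 13:vx, 14:vx, 15:vx, 17:tri, 18:tri, 19:tri, 20:vx, 21:vx, 22:vx, 23:tri, 24:tri, 25:tri, 26:tri, 27:vx, 28:vx, 29:vx, 30:tri, 31:tri, 32:tri, 33:tri
edges: (17,4,c); (17,13,c); (17,14,c); (18,5,c); (18,14,c); (18,15,c); (19,13,c); (19,14,c); (19,15,c); (23,0,c); (23,20,c); (23,22,c); (24,1,c); (24,20,c); (24,21,c); (25,4,c); (25,21,c); (25,22,c); (26,20,c); (26,21,c); (26,22,c); (30,0,c); (30,27,c); (30,29,c); (31,13,c); (31,27,c); (31,28,c); (32,15,c); (32,28,c); (32,29,c); (33,27,c); (33,28,c); (33,29,c)


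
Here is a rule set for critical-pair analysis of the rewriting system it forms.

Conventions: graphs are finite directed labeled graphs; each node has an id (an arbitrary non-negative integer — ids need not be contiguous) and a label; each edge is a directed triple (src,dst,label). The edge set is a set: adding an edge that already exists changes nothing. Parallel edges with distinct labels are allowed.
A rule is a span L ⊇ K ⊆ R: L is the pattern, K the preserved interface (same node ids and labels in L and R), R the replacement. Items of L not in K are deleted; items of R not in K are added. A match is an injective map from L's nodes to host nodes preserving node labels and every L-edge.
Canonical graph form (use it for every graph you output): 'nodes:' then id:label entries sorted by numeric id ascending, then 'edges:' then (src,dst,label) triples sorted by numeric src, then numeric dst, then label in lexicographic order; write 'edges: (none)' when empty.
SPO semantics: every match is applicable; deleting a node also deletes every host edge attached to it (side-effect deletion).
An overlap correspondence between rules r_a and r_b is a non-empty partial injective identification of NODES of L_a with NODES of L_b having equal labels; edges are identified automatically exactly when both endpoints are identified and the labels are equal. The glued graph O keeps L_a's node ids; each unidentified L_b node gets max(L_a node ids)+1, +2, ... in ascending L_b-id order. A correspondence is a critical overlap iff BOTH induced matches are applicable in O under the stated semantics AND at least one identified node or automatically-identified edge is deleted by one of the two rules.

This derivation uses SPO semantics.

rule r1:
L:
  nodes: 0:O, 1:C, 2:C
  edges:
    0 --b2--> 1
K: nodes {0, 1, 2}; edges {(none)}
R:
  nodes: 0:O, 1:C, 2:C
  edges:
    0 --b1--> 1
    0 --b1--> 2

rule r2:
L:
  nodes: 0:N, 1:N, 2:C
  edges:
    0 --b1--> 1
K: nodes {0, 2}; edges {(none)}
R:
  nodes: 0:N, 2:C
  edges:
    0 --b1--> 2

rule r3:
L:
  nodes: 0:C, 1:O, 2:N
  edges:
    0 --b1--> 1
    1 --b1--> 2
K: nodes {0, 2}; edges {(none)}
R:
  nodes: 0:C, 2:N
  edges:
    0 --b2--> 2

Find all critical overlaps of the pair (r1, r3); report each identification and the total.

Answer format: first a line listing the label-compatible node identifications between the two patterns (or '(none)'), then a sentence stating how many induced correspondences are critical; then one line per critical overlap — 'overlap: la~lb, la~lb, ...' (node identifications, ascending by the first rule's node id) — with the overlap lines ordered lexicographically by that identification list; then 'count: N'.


label-compatible node identifications between L(r1) and L(r3): 0~1, 1~0, 2~0
3 of the induced correspondences are critical overlaps of r1 and r3.
overlap: 0~1
overlap: 0~1, 1~0
overlap: 0~1, 2~0
count: 3
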